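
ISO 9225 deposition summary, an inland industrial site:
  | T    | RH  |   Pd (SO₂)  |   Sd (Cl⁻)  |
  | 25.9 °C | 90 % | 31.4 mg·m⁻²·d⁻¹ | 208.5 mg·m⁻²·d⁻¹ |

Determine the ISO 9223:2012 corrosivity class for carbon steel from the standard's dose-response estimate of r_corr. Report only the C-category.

carbon steel: temperature factor f = -0.054·(15.9) = -0.8586
  Pd branch = 1.77·Pd^0.52·e^(0.02·RH+f) = 27.24 μm/a
  Cl⁻ term: 0.102·208.5^0.62·exp(0.033·90+0.04·25.9) = 153.5
  r_corr = 27.24 + 153.5 = 180.8 μm/a
Category bounds: 80…200 μm/a bracket r_corr ⇒ C5

C5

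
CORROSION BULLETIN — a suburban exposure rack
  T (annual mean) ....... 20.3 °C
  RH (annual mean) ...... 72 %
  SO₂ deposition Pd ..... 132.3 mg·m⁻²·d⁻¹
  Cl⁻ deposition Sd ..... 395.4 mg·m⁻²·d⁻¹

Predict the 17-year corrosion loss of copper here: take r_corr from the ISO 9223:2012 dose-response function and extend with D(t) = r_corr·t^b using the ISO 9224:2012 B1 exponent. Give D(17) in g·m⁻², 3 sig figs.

copper: T>10 °C ⇒ hinge -0.080·(20.3−10) = -0.8240
  sulphur-dioxide contribution → 0.5793 μm/a
  chloride contribution → 1.86 μm/a
  total first-year rate 2.44 μm/a
ISO 9224: D(t) = r_corr · t^b with b = 0.667 (copper, B1)
  D(17) = 2.44 × 17^0.667 = 2.44 × 6.618 = 16.15 μm
  Mass loss = 16.15 μm × 8.96 g/cm³ = 144.7 g·m⁻²

D(17) = 145 g·m⁻²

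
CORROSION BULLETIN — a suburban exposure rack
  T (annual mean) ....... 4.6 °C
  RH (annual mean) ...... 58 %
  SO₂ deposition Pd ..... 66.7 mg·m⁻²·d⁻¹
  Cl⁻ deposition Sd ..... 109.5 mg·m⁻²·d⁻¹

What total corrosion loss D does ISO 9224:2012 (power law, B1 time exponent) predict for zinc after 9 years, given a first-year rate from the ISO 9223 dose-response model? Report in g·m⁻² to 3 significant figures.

zinc: T≤10 °C ⇒ hinge +0.038·(4.6−10) = -0.2052
  sulphur-dioxide contribution → 0.9611 μm/a
  chloride contribution → 0.5982 μm/a
  ⇒ r_corr(zinc) = 1.559 μm/a
Long-term exponent b (ISO 9224 Table 2, B1) = 0.813
  D(9) = 1.559 × 9^0.813 = 1.559 × 5.968 = 9.305 μm
  Mass loss = 9.305 μm × 7.14 g/cm³ = 66.44 g·m⁻²

D(9) = 66.4 g·m⁻²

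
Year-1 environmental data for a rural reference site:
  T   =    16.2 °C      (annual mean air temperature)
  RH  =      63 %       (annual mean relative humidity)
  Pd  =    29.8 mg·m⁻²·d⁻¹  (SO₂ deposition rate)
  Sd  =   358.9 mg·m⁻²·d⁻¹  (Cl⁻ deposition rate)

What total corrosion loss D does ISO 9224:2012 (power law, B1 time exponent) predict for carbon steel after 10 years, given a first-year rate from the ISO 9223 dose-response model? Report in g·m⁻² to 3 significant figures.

carbon steel: temperature factor f = -0.054·(6.2) = -0.3348
  Pd branch = 1.77·Pd^0.52·e^(0.02·RH+f) = 26.08 μm/a
  Cl⁻ term: 0.102·358.9^0.62·exp(0.033·63+0.04·16.2) = 59.84
  r_corr = 26.08 + 59.84 = 85.93 μm/a
Long-term exponent b (ISO 9224 Table 2, B1) = 0.523
  D(10) = 85.93 × 10^0.523 = 85.93 × 3.334 = 286.5 μm
  Mass loss = 286.5 μm × 7.85 g/cm³ = 2249 g·m⁻²

D(10) = 2.25e+03 g·m⁻²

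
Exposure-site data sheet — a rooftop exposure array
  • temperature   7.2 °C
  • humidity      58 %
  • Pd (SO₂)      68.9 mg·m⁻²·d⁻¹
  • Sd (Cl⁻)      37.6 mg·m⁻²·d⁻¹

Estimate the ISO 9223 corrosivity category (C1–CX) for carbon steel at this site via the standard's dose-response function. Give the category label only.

carbon steel: f(T) = +0.150·(T−10) [T≤10 °C] = -0.4200
  sulphur-dioxide contribution → 33.51 μm/a
  chloride contribution → 8.74 μm/a
  ⇒ r_corr(carbon steel) = 42.25 μm/a
42.3 μm/a falls in (25, 50] for carbon steel → category C3

C3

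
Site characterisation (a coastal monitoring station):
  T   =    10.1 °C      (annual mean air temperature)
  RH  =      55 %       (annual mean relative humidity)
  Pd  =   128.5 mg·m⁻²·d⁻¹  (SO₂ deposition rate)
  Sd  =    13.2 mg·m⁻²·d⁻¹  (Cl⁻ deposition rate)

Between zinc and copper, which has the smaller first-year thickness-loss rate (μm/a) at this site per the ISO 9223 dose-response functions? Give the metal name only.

zinc: f(T) = -0.071·(T−10) [T>10 °C] = -0.0071
  Pd branch = 0.0129·Pd^0.44·e^(0.046·RH+f) = 1.362 μm/a
  Sd branch = 0.0175·Sd^0.57·e^(0.008·RH+0.085·T) = 0.2791 μm/a
  sum: 1.362 + 0.2791 → r_corr = 1.641 μm/a
copper: f(T) = -0.080·(T−10) [T>10 °C] = -0.0080
  Pd branch = 0.0053·Pd^0.26·e^(0.059·RH+f) = 0.4769 μm/a
  Cl⁻ term: 0.01025·13.2^0.27·exp(0.036·55+0.049·10.1) = 0.2444
  sum: 0.4769 + 0.2444 → r_corr = 0.7213 μm/a
Ordering by μm/a: zinc (1.64) > copper (0.721)

copper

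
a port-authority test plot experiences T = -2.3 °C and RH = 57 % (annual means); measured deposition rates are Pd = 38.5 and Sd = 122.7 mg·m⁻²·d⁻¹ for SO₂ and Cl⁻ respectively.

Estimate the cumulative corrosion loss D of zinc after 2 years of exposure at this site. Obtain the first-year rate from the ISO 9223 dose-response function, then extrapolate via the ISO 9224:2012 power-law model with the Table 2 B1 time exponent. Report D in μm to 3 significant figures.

zinc: T≤10 °C ⇒ hinge +0.038·(-2.3−10) = -0.4674
  SO₂ term: 0.0129·38.5^0.44·exp(0.046·57-0.4674) = 0.5545
  Sd branch = 0.0175·Sd^0.57·e^(0.008·RH+0.085·T) = 0.3522 μm/a
  r_corr = 0.5545 + 0.3522 = 0.9067 μm/a
ISO 9224: D(t) = r_corr · t^b with b = 0.813 (zinc, B1)
  D(2) = 0.9067 × 2^0.813 = 0.9067 × 1.757 = 1.593 μm

D(2) = 1.59 μm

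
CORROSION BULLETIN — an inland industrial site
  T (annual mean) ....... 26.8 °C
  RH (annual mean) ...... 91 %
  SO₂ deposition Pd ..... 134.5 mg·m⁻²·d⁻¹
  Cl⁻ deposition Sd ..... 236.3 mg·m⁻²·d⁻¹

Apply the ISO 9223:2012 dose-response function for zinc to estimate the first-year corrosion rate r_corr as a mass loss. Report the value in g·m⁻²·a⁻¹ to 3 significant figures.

zinc: temperature factor f = -0.071·(16.8) = -1.1928
  Pd branch = 0.0129·Pd^0.44·e^(0.046·RH+f) = 2.224 μm/a
  Sd branch = 0.0175·Sd^0.57·e^(0.008·RH+0.085·T) = 7.969 μm/a
  sum: 2.224 + 7.969 → r_corr = 10.19 μm/a
Convert to mass loss: 10.19 μm/a × 7.14 g/cm³ = 72.78 g·m⁻²·a⁻¹

r_corr = 72.8 g·m⁻²·a⁻¹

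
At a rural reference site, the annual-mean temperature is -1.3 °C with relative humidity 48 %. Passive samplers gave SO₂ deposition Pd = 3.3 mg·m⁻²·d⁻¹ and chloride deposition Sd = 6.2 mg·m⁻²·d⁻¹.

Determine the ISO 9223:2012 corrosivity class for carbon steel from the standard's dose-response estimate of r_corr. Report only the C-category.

carbon steel: T≤10 °C ⇒ hinge +0.150·(-1.3−10) = -1.6950
  SO₂ term: 1.77·3.3^0.52·exp(0.02·48-1.6950) = 1.579
  Sd branch = 0.102·Sd^0.62·e^(0.033·RH+0.04·T) = 1.463 μm/a
  r_corr = 1.579 + 1.463 = 3.042 μm/a
3.04 μm/a falls in (1.3, 25] for carbon steel → category C2

C2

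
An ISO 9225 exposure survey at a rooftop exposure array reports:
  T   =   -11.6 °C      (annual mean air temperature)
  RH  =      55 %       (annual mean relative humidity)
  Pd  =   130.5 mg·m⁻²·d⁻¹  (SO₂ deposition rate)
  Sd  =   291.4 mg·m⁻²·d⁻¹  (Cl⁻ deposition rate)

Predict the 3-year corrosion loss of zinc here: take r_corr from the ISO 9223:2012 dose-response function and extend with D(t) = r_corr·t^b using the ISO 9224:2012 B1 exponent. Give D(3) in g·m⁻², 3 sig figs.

D(3) = 15.1 g·m⁻²

zinc: T≤10 °C ⇒ hinge +0.038·(-11.6−10) = -0.8208
  Pd branch = 0.0129·Pd^0.44·e^(0.046·RH+f) = 0.6078 μm/a
  Sd branch = 0.0175·Sd^0.57·e^(0.008·RH+0.085·T) = 0.2574 μm/a
  r_corr = 0.6078 + 0.2574 = 0.8652 μm/a
Power-law: D(3) = r_corr · 3^0.813
  D(3) = 0.8652 × 3^0.813 = 0.8652 × 2.443 = 2.114 μm
  Mass loss = 2.114 μm × 7.14 g/cm³ = 15.09 g·m⁻²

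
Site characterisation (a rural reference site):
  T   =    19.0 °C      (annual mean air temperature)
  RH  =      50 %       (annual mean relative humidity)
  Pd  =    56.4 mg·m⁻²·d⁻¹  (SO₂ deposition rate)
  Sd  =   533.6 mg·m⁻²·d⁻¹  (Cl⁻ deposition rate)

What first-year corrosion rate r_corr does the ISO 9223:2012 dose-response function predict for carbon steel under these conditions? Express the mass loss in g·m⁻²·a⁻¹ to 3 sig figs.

r_corr = 627 g·m⁻²·a⁻¹

carbon steel: T>10 °C ⇒ hinge -0.054·(19.0−10) = -0.4860
  SO₂ term: 1.77·56.4^0.52·exp(0.02·50-0.4860) = 24.09
  Sd branch = 0.102·Sd^0.62·e^(0.033·RH+0.04·T) = 55.73 μm/a
  sum: 24.09 + 55.73 → r_corr = 79.83 μm/a
Convert to mass loss: 79.83 μm/a × 7.85 g/cm³ = 626.6 g·m⁻²·a⁻¹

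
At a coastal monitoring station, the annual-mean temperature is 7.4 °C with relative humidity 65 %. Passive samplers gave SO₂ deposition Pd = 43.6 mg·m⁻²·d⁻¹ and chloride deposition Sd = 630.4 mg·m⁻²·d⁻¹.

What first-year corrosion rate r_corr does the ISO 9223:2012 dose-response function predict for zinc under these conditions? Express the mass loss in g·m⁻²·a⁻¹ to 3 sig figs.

zinc: temperature factor f = +0.038·(-2.6) = -0.0988
  SO₂ term: 0.0129·43.6^0.44·exp(0.046·65-0.0988) = 1.223
  Cl⁻ term: 0.0175·630.4^0.57·exp(0.008·65+0.085·7.4) = 2.177
  r_corr = 1.223 + 2.177 = 3.4 μm/a
Convert to mass loss: 3.4 μm/a × 7.14 g/cm³ = 24.28 g·m⁻²·a⁻¹

r_corr = 24.3 g·m⁻²·a⁻¹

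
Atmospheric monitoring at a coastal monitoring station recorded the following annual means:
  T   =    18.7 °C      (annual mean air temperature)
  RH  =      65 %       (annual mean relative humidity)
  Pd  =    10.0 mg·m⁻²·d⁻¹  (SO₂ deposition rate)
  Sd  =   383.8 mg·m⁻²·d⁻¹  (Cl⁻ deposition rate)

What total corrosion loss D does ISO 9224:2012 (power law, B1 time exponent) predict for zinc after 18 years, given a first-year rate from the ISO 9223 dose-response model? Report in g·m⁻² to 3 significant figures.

D(18) = 349 g·m⁻²

zinc: T>10 °C ⇒ hinge -0.071·(18.7−10) = -0.6177
  sulphur-dioxide contribution → 0.3809 μm/a
  chloride contribution → 4.287 μm/a
  ⇒ r_corr(zinc) = 4.668 μm/a
Long-term exponent b (ISO 9224 Table 2, B1) = 0.813
  D(18) = 4.668 × 18^0.813 = 4.668 × 10.48 = 48.94 μm
  Mass loss = 48.94 μm × 7.14 g/cm³ = 349.4 g·m⁻²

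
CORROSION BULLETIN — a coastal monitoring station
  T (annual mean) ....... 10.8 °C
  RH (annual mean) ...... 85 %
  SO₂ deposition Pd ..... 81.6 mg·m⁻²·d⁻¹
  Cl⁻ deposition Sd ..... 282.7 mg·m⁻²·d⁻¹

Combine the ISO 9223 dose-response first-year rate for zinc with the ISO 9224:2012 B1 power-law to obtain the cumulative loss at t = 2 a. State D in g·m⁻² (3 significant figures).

D(2) = 80.0 g·m⁻²

zinc: temperature factor f = -0.071·(0.8) = -0.0568
  SO₂ term: 0.0129·81.6^0.44·exp(0.046·85-0.0568) = 4.218
  Cl⁻ term: 0.0175·282.7^0.57·exp(0.008·85+0.085·10.8) = 2.159
  sum: 4.218 + 2.159 → r_corr = 6.378 μm/a
Long-term exponent b (ISO 9224 Table 2, B1) = 0.813
  D(2) = 6.378 × 2^0.813 = 6.378 × 1.757 = 11.2 μm
  Mass loss = 11.2 μm × 7.14 g/cm³ = 80 g·m⁻²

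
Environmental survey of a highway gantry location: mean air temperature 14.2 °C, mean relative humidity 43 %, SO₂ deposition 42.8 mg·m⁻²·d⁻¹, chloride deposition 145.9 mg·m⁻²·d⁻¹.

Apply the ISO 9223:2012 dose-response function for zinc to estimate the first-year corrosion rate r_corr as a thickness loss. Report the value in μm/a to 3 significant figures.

r_corr = 1.77 μm/a

zinc: f(T) = -0.071·(T−10) [T>10 °C] = -0.2982
  sulphur-dioxide contribution → 0.3614 μm/a
  chloride contribution → 1.413 μm/a
  ⇒ r_corr(zinc) = 1.774 μm/a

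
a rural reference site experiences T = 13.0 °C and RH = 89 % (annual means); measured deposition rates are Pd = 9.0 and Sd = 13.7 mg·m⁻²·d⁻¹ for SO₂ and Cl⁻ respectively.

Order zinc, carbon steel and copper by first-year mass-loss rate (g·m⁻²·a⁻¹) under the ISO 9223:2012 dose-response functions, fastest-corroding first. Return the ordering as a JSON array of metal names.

zinc: T>10 °C ⇒ hinge -0.071·(13.0−10) = -0.2130
  Pd branch = 0.0129·Pd^0.44·e^(0.046·RH+f) = 1.644 μm/a
  Cl⁻ term: 0.0175·13.7^0.57·exp(0.008·89+0.085·13.0) = 0.4787
  sum: 1.644 + 0.4787 → r_corr = 2.123 μm/a
  mass loss = 2.123 μm/a × 7.14 g/cm³ = 15.16 g·m⁻²·a⁻¹
carbon steel: temperature factor f = -0.054·(3.0) = -0.1620
  Pd branch = 1.77·Pd^0.52·e^(0.02·RH+f) = 27.98 μm/a
  Sd branch = 0.102·Sd^0.62·e^(0.033·RH+0.04·T) = 16.4 μm/a
  sum: 27.98 + 16.4 → r_corr = 44.38 μm/a
  mass loss = 44.38 μm/a × 7.85 g/cm³ = 348.4 g·m⁻²·a⁻¹
copper: T>10 °C ⇒ hinge -0.080·(13.0−10) = -0.2400
  Pd branch = 0.0053·Pd^0.26·e^(0.059·RH+f) = 1.408 μm/a
  Sd branch = 0.01025·Sd^0.27·e^(0.036·RH+0.049·T) = 0.9678 μm/a
  sum: 1.408 + 0.9678 → r_corr = 2.376 μm/a
  mass loss = 2.376 μm/a × 8.96 g/cm³ = 21.29 g·m⁻²·a⁻¹
Ordering by g·m⁻²·a⁻¹: carbon steel (348) > copper (21.3) > zinc (15.2)

["carbon steel", "copper", "zinc"]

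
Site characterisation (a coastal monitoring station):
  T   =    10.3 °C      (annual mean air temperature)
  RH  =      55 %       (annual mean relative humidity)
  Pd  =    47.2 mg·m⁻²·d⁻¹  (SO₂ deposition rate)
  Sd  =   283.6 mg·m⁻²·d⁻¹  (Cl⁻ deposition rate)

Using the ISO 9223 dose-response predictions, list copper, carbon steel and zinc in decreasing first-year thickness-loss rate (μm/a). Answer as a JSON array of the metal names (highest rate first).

["carbon steel", "zinc", "copper"]

copper: temperature factor f = -0.080·(0.3) = -0.0240
  SO₂ term: 0.0053·47.2^0.26·exp(0.059·55-0.0240) = 0.3617
  Cl⁻ term: 0.01025·283.6^0.27·exp(0.036·55+0.049·10.3) = 0.565
  r_corr = 0.3617 + 0.565 = 0.9267 μm/a
carbon steel: temperature factor f = -0.054·(0.3) = -0.0162
  Pd branch = 1.77·Pd^0.52·e^(0.02·RH+f) = 38.83 μm/a
  Sd branch = 0.102·Sd^0.62·e^(0.033·RH+0.04·T) = 31.37 μm/a
  sum: 38.83 + 31.37 → r_corr = 70.19 μm/a
zinc: f(T) = -0.071·(T−10) [T>10 °C] = -0.0213
  SO₂ term: 0.0129·47.2^0.44·exp(0.046·55-0.0213) = 0.8642
  Sd branch = 0.0175·Sd^0.57·e^(0.008·RH+0.085·T) = 1.631 μm/a
  r_corr = 0.8642 + 1.631 = 2.495 μm/a
Ordering by μm/a: carbon steel (70.2) > zinc (2.5) > copper (0.927)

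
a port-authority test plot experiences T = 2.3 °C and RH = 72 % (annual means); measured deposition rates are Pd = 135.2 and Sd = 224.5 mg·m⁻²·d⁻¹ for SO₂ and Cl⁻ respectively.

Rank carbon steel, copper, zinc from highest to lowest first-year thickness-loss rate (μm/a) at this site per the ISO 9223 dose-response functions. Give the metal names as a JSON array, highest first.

carbon steel: temperature factor f = +0.150·(-7.7) = -1.1550
  Pd branch = 1.77·Pd^0.52·e^(0.02·RH+f) = 30.19 μm/a
  Cl⁻ term: 0.102·224.5^0.62·exp(0.033·72+0.04·2.3) = 34.53
  sum: 30.19 + 34.53 → r_corr = 64.72 μm/a
copper: temperature factor f = +0.126·(-7.7) = -0.9702
  Pd branch = 0.0053·Pd^0.26·e^(0.059·RH+f) = 0.5033 μm/a
  Sd branch = 0.01025·Sd^0.27·e^(0.036·RH+0.049·T) = 0.661 μm/a
  sum: 0.5033 + 0.661 → r_corr = 1.164 μm/a
zinc: f(T) = +0.038·(T−10) [T≤10 °C] = -0.2926
  Pd branch = 0.0129·Pd^0.44·e^(0.046·RH+f) = 2.288 μm/a
  Sd branch = 0.0175·Sd^0.57·e^(0.008·RH+0.085·T) = 0.8285 μm/a
  r_corr = 2.288 + 0.8285 = 3.117 μm/a
Ordering by μm/a: carbon steel (64.7) > zinc (3.12) > copper (1.16)

["carbon steel", "zinc", "copper"]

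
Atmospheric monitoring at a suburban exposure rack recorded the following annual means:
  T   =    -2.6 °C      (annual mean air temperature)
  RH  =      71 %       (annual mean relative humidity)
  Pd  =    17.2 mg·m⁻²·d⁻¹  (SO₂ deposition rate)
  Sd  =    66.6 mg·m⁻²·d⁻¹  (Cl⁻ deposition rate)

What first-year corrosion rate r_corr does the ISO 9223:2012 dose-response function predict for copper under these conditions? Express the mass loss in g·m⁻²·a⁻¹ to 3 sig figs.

copper: T≤10 °C ⇒ hinge +0.126·(-2.6−10) = -1.5876
  SO₂ term: 0.0053·17.2^0.26·exp(0.059·71-1.5876) = 0.1497
  Sd branch = 0.01025·Sd^0.27·e^(0.036·RH+0.049·T) = 0.3612 μm/a
  r_corr = 0.1497 + 0.3612 = 0.511 μm/a
Convert to mass loss: 0.511 μm/a × 8.96 g/cm³ = 4.578 g·m⁻²·a⁻¹

r_corr = 4.58 g·m⁻²·a⁻¹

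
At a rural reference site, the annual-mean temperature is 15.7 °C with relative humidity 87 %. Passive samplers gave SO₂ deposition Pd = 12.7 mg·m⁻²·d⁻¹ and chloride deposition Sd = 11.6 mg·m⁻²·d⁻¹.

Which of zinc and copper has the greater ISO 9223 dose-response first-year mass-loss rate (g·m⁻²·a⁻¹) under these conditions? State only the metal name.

copper

zinc: temperature factor f = -0.071·(5.7) = -0.4047
  Pd branch = 0.0129·Pd^0.44·e^(0.046·RH+f) = 1.441 μm/a
  Cl⁻ term: 0.0175·11.6^0.57·exp(0.008·87+0.085·15.7) = 0.539
  sum: 1.441 + 0.539 → r_corr = 1.98 μm/a
  mass loss = 1.98 μm/a × 7.14 g/cm³ = 14.13 g·m⁻²·a⁻¹
copper: f(T) = -0.080·(T−10) [T>10 °C] = -0.4560
  SO₂ term: 0.0053·12.7^0.26·exp(0.059·87-0.4560) = 1.103
  Cl⁻ term: 0.01025·11.6^0.27·exp(0.036·87+0.049·15.7) = 0.9827
  sum: 1.103 + 0.9827 → r_corr = 2.085 μm/a
  mass loss = 2.085 μm/a × 8.96 g/cm³ = 18.69 g·m⁻²·a⁻¹
Ordering by g·m⁻²·a⁻¹: copper (18.7) > zinc (14.1)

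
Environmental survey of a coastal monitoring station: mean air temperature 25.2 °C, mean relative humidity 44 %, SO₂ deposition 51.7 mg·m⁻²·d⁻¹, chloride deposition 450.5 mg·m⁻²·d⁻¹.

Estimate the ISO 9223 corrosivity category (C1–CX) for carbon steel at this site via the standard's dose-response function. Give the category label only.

carbon steel: f(T) = -0.054·(T−10) [T>10 °C] = -0.8208
  SO₂ term: 1.77·51.7^0.52·exp(0.02·44-0.8208) = 14.61
  Cl⁻ term: 0.102·450.5^0.62·exp(0.033·44+0.04·25.2) = 52.75
  sum: 14.61 + 52.75 → r_corr = 67.37 μm/a
ISO 9223 Table 2 (carbon steel): 50 < 67.4 ≤ 80 μm/a ⇒ C4

C4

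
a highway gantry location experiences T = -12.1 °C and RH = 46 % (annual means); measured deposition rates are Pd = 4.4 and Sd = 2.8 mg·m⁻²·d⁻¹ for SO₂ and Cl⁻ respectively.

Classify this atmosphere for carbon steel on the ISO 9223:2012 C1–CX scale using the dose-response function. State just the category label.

carbon steel: f(T) = +0.150·(T−10) [T≤10 °C] = -3.3150
  sulphur-dioxide contribution → 0.3487 μm/a
  chloride contribution → 0.5431 μm/a
  total first-year rate 0.8918 μm/a
Category bounds: 0…1.3 μm/a bracket r_corr ⇒ C1

C1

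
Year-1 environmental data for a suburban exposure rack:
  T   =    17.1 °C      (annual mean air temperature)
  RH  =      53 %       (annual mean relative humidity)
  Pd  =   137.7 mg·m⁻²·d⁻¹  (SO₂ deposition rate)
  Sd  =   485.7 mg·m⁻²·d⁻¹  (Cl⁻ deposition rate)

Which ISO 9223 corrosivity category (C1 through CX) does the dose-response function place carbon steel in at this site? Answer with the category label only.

C5

carbon steel: T>10 °C ⇒ hinge -0.054·(17.1−10) = -0.3834
  SO₂ term: 1.77·137.7^0.52·exp(0.02·53-0.3834) = 45.09
  Sd branch = 0.102·Sd^0.62·e^(0.033·RH+0.04·T) = 53.8 μm/a
  sum: 45.09 + 53.8 → r_corr = 98.89 μm/a
ISO 9223 Table 2 (carbon steel): 80 < 98.9 ≤ 200 μm/a ⇒ C5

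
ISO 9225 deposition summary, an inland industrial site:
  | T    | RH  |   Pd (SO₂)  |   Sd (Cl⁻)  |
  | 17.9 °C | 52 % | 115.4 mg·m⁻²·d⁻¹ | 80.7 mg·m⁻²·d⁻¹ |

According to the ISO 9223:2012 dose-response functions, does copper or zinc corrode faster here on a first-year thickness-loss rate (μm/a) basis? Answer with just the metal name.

zinc

copper: f(T) = -0.080·(T−10) [T>10 °C] = -0.6320
  Pd branch = 0.0053·Pd^0.26·e^(0.059·RH+f) = 0.2082 μm/a
  Sd branch = 0.01025·Sd^0.27·e^(0.036·RH+0.049·T) = 0.5242 μm/a
  r_corr = 0.2082 + 0.5242 = 0.7324 μm/a
zinc: T>10 °C ⇒ hinge -0.071·(17.9−10) = -0.5609
  Pd branch = 0.0129·Pd^0.44·e^(0.046·RH+f) = 0.6504 μm/a
  Sd branch = 0.0175·Sd^0.57·e^(0.008·RH+0.085·T) = 1.484 μm/a
  sum: 0.6504 + 1.484 → r_corr = 2.134 μm/a
Ordering by μm/a: zinc (2.13) > copper (0.732)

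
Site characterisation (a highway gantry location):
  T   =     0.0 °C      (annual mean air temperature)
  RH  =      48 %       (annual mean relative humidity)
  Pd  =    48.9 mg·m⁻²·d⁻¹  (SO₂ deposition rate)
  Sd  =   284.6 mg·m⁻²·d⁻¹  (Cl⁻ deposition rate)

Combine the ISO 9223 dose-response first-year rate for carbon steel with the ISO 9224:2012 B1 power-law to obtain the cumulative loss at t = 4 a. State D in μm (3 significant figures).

carbon steel: temperature factor f = +0.150·(-10.0) = -1.5000
  Pd branch = 1.77·Pd^0.52·e^(0.02·RH+f) = 7.796 μm/a
  Sd branch = 0.102·Sd^0.62·e^(0.033·RH+0.04·T) = 16.53 μm/a
  r_corr = 7.796 + 16.53 = 24.32 μm/a
Power-law: D(4) = r_corr · 4^0.523
  D(4) = 24.32 × 4^0.523 = 24.32 × 2.065 = 50.22 μm

D(4) = 50.2 μm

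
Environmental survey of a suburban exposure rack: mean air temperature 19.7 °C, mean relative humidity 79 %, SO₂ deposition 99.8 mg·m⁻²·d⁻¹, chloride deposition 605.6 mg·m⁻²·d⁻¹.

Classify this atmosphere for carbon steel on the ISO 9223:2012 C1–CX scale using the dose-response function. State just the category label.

CX

carbon steel: T>10 °C ⇒ hinge -0.054·(19.7−10) = -0.5238
  sulphur-dioxide contribution → 55.75 μm/a
  chloride contribution → 161.4 μm/a
  total first-year rate 217.2 μm/a
ISO 9223 Table 2 (carbon steel): 200 < 217 ≤ 700 μm/a ⇒ CX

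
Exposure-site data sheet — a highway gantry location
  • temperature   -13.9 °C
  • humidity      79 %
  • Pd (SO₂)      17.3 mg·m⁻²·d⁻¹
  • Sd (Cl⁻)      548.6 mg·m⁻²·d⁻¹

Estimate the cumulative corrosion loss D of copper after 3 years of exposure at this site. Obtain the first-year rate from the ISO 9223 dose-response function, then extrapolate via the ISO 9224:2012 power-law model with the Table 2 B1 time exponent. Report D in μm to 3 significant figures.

D(3) = 1.14 μm

copper: f(T) = +0.126·(T−10) [T≤10 °C] = -3.0114
  Pd branch = 0.0053·Pd^0.26·e^(0.059·RH+f) = 0.05789 μm/a
  Cl⁻ term: 0.01025·548.6^0.27·exp(0.036·79+0.049·-13.9) = 0.4894
  r_corr = 0.05789 + 0.4894 = 0.5473 μm/a
ISO 9224: D(t) = r_corr · t^b with b = 0.667 (copper, B1)
  D(3) = 0.5473 × 3^0.667 = 0.5473 × 2.081 = 1.139 μm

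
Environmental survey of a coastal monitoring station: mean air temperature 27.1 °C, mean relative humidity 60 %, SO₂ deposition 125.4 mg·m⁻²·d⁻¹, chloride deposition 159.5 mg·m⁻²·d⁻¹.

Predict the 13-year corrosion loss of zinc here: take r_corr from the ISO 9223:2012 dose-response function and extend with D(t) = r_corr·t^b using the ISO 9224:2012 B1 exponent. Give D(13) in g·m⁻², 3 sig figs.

zinc: T>10 °C ⇒ hinge -0.071·(27.1−10) = -1.2141
  sulphur-dioxide contribution → 0.5072 μm/a
  chloride contribution → 5.099 μm/a
  ⇒ r_corr(zinc) = 5.606 μm/a
ISO 9224: D(t) = r_corr · t^b with b = 0.813 (zinc, B1)
  D(13) = 5.606 × 13^0.813 = 5.606 × 8.047 = 45.11 μm
  Mass loss = 45.11 μm × 7.14 g/cm³ = 322.1 g·m⁻²

D(13) = 322 g·m⁻²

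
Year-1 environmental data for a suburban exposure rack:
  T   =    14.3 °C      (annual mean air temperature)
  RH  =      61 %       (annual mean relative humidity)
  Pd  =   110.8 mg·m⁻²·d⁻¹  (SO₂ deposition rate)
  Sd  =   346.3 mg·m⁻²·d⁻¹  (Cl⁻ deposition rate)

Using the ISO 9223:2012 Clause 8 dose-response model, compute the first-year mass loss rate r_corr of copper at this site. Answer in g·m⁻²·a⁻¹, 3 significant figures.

copper: f(T) = -0.080·(T−10) [T>10 °C] = -0.3440
  sulphur-dioxide contribution → 0.4672 μm/a
  chloride contribution → 0.9003 μm/a
  ⇒ r_corr(copper) = 1.368 μm/a
Convert to mass loss: 1.368 μm/a × 8.96 g/cm³ = 12.25 g·m⁻²·a⁻¹

r_corr = 12.3 g·m⁻²·a⁻¹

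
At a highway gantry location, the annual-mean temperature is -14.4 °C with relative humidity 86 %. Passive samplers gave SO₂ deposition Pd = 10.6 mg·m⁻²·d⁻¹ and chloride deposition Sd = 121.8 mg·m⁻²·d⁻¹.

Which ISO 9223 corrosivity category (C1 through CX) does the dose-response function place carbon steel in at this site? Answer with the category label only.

carbon steel: T≤10 °C ⇒ hinge +0.150·(-14.4−10) = -3.6600
  sulphur-dioxide contribution → 0.8682 μm/a
  chloride contribution → 19.23 μm/a
  total first-year rate 20.1 μm/a
20.1 μm/a falls in (1.3, 25] for carbon steel → category C2

C2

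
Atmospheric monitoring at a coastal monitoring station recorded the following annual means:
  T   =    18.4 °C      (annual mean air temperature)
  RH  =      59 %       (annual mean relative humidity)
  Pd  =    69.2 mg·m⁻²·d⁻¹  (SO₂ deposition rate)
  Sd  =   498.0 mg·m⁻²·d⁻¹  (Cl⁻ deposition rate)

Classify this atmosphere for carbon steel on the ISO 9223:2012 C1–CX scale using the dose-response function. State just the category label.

C5

carbon steel: T>10 °C ⇒ hinge -0.054·(18.4−10) = -0.4536
  Pd branch = 1.77·Pd^0.52·e^(0.02·RH+f) = 33.14 μm/a
  Sd branch = 0.102·Sd^0.62·e^(0.033·RH+0.04·T) = 70.16 μm/a
  r_corr = 33.14 + 70.16 = 103.3 μm/a
ISO 9223 Table 2 (carbon steel): 80 < 103 ≤ 200 μm/a ⇒ C5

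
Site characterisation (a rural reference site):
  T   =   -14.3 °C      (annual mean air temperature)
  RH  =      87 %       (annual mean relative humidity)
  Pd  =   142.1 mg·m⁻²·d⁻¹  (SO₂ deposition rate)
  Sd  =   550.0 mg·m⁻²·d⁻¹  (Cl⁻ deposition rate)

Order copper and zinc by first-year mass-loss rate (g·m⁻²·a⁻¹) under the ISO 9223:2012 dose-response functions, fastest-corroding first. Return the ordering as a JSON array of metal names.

copper: temperature factor f = +0.126·(-24.3) = -3.0618
  sulphur-dioxide contribution → 0.1526 μm/a
  chloride contribution → 0.6405 μm/a
  total first-year rate 0.7931 μm/a
  mass loss = 0.7931 μm/a × 8.96 g/cm³ = 7.106 g·m⁻²·a⁻¹
zinc: f(T) = +0.038·(T−10) [T≤10 °C] = -0.9234
  sulphur-dioxide contribution → 2.482 μm/a
  chloride contribution → 0.3797 μm/a
  ⇒ r_corr(zinc) = 2.861 μm/a
  mass loss = 2.861 μm/a × 7.14 g/cm³ = 20.43 g·m⁻²·a⁻¹
Ordering by g·m⁻²·a⁻¹: zinc (20.4) > copper (7.11)

["zinc", "copper"]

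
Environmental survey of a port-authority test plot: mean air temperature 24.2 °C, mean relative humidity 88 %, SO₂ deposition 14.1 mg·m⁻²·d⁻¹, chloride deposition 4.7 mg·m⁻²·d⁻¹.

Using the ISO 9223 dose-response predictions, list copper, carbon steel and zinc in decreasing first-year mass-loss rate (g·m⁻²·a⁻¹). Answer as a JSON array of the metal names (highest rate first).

["carbon steel", "copper", "zinc"]

copper: T>10 °C ⇒ hinge -0.080·(24.2−10) = -1.1360
  sulphur-dioxide contribution → 0.6089 μm/a
  chloride contribution → 1.211 μm/a
  ⇒ r_corr(copper) = 1.82 μm/a
  mass loss = 1.82 μm/a × 8.96 g/cm³ = 16.3 g·m⁻²·a⁻¹
carbon steel: T>10 °C ⇒ hinge -0.054·(24.2−10) = -0.7668
  sulphur-dioxide contribution → 18.92 μm/a
  chloride contribution → 12.79 μm/a
  total first-year rate 31.71 μm/a
  mass loss = 31.71 μm/a × 7.85 g/cm³ = 248.9 g·m⁻²·a⁻¹
zinc: T>10 °C ⇒ hinge -0.071·(24.2−10) = -1.0082
  sulphur-dioxide contribution → 0.8638 μm/a
  chloride contribution → 0.6687 μm/a
  total first-year rate 1.532 μm/a
  mass loss = 1.532 μm/a × 7.14 g/cm³ = 10.94 g·m⁻²·a⁻¹
Ordering by g·m⁻²·a⁻¹: carbon steel (249) > copper (16.3) > zinc (10.9)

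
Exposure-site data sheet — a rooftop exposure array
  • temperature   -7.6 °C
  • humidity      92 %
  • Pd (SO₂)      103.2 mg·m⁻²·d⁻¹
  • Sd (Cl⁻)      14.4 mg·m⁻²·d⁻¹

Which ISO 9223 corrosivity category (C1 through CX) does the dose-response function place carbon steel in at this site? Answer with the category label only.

C2

carbon steel: T≤10 °C ⇒ hinge +0.150·(-7.6−10) = -2.6400
  SO₂ term: 1.77·103.2^0.52·exp(0.02·92-2.6400) = 8.864
  Sd branch = 0.102·Sd^0.62·e^(0.033·RH+0.04·T) = 8.19 μm/a
  r_corr = 8.864 + 8.19 = 17.05 μm/a
17.1 μm/a falls in (1.3, 25] for carbon steel → category C2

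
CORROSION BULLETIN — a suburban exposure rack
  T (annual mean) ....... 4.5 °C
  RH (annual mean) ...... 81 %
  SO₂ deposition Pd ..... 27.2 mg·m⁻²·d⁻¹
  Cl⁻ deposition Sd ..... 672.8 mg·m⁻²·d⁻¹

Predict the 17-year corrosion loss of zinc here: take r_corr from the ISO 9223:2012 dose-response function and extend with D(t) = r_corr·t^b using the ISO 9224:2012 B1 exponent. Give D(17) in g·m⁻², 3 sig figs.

zinc: temperature factor f = +0.038·(-5.5) = -0.2090
  sulphur-dioxide contribution → 1.859 μm/a
  chloride contribution → 2.007 μm/a
  total first-year rate 3.865 μm/a
ISO 9224: D(t) = r_corr · t^b with b = 0.813 (zinc, B1)
  D(17) = 3.865 × 17^0.813 = 3.865 × 10.01 = 38.69 μm
  Mass loss = 38.69 μm × 7.14 g/cm³ = 276.2 g·m⁻²

D(17) = 276 g·m⁻²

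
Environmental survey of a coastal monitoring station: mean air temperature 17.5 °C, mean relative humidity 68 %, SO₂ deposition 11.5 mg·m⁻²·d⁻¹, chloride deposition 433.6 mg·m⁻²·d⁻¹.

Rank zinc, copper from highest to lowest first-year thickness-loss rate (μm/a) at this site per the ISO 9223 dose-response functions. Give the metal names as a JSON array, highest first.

zinc: T>10 °C ⇒ hinge -0.071·(17.5−10) = -0.5325
  sulphur-dioxide contribution → 0.5064 μm/a
  chloride contribution → 4.251 μm/a
  ⇒ r_corr(zinc) = 4.757 μm/a
copper: T>10 °C ⇒ hinge -0.080·(17.5−10) = -0.6000
  sulphur-dioxide contribution → 0.3033 μm/a
  chloride contribution → 1.44 μm/a
  total first-year rate 1.743 μm/a
Ordering by μm/a: zinc (4.76) > copper (1.74)

["zinc", "copper"]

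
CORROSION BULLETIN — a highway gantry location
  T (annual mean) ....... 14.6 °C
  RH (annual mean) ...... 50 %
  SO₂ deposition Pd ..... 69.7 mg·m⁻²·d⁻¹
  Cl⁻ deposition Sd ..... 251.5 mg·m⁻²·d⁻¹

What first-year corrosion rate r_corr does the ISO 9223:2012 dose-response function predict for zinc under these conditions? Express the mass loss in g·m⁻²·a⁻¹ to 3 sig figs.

zinc: f(T) = -0.071·(T−10) [T>10 °C] = -0.3266
  Pd branch = 0.0129·Pd^0.44·e^(0.046·RH+f) = 0.6007 μm/a
  Sd branch = 0.0175·Sd^0.57·e^(0.008·RH+0.085·T) = 2.109 μm/a
  sum: 0.6007 + 2.109 → r_corr = 2.709 μm/a
Convert to mass loss: 2.709 μm/a × 7.14 g/cm³ = 19.35 g·m⁻²·a⁻¹

r_corr = 19.3 g·m⁻²·a⁻¹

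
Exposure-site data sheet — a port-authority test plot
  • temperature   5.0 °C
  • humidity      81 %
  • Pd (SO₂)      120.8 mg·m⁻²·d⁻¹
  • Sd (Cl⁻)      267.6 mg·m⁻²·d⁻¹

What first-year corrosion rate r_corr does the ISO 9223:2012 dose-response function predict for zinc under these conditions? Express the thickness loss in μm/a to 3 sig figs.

zinc: f(T) = +0.038·(T−10) [T≤10 °C] = -0.1900
  Pd branch = 0.0129·Pd^0.44·e^(0.046·RH+f) = 3.651 μm/a
  Sd branch = 0.0175·Sd^0.57·e^(0.008·RH+0.085·T) = 1.238 μm/a
  sum: 3.651 + 1.238 → r_corr = 4.889 μm/a

r_corr = 4.89 μm/a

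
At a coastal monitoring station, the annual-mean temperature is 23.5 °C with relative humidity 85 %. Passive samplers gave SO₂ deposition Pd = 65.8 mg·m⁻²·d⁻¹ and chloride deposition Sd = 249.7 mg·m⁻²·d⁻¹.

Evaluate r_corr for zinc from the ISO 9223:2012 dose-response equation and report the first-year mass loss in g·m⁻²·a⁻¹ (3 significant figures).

zinc: f(T) = -0.071·(T−10) [T>10 °C] = -0.9585
  SO₂ term: 0.0129·65.8^0.44·exp(0.046·85-0.9585) = 1.558
  Sd branch = 0.0175·Sd^0.57·e^(0.008·RH+0.085·T) = 5.921 μm/a
  r_corr = 1.558 + 5.921 = 7.478 μm/a
Convert to mass loss: 7.478 μm/a × 7.14 g/cm³ = 53.4 g·m⁻²·a⁻¹

r_corr = 53.4 g·m⁻²·a⁻¹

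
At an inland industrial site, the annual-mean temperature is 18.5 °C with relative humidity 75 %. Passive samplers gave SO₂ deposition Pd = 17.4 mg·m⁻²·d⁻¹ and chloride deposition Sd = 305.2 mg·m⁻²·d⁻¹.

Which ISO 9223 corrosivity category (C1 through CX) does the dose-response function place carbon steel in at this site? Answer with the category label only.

C5

carbon steel: temperature factor f = -0.054·(8.5) = -0.4590
  SO₂ term: 1.77·17.4^0.52·exp(0.02·75-0.4590) = 22.14
  Cl⁻ term: 0.102·305.2^0.62·exp(0.033·75+0.04·18.5) = 88.17
  sum: 22.14 + 88.17 → r_corr = 110.3 μm/a
110 μm/a falls in (80, 200] for carbon steel → category C5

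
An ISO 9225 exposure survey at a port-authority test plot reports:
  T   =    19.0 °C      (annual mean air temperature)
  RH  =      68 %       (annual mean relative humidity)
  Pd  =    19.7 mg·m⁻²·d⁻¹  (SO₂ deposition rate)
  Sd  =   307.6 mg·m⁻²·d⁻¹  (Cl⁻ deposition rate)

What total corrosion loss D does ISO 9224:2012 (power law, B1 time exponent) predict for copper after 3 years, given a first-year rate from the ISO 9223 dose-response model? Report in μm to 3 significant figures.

copper: temperature factor f = -0.080·(9.0) = -0.7200
  Pd branch = 0.0053·Pd^0.26·e^(0.059·RH+f) = 0.3094 μm/a
  Cl⁻ term: 0.01025·307.6^0.27·exp(0.036·68+0.049·19.0) = 1.412
  sum: 0.3094 + 1.412 → r_corr = 1.722 μm/a
ISO 9224: D(t) = r_corr · t^b with b = 0.667 (copper, B1)
  D(3) = 1.722 × 3^0.667 = 1.722 × 2.081 = 3.583 μm

D(3) = 3.58 μm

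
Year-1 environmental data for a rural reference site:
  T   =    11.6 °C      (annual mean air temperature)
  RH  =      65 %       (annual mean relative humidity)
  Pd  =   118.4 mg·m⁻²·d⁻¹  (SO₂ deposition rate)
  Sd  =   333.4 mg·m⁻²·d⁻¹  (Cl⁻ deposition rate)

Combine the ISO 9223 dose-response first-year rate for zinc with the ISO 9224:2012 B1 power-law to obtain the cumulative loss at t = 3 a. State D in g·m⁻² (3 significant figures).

D(3) = 70.4 g·m⁻²

zinc: temperature factor f = -0.071·(1.6) = -0.1136
  sulphur-dioxide contribution → 1.871 μm/a
  chloride contribution → 2.164 μm/a
  ⇒ r_corr(zinc) = 4.035 μm/a
Power-law: D(3) = r_corr · 3^0.813
  D(3) = 4.035 × 3^0.813 = 4.035 × 2.443 = 9.856 μm
  Mass loss = 9.856 μm × 7.14 g/cm³ = 70.37 g·m⁻²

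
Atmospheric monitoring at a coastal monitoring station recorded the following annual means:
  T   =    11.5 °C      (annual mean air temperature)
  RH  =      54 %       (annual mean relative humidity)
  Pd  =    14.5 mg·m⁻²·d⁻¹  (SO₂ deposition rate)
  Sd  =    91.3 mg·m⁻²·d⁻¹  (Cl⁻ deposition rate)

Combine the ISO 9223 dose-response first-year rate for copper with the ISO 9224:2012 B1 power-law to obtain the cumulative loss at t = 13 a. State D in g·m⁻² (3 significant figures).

copper: f(T) = -0.080·(T−10) [T>10 °C] = -0.1200
  SO₂ term: 0.0053·14.5^0.26·exp(0.059·54-0.1200) = 0.2279
  Sd branch = 0.01025·Sd^0.27·e^(0.036·RH+0.049·T) = 0.4256 μm/a
  r_corr = 0.2279 + 0.4256 = 0.6536 μm/a
ISO 9224: D(t) = r_corr · t^b with b = 0.667 (copper, B1)
  D(13) = 0.6536 × 13^0.667 = 0.6536 × 5.534 = 3.616 μm
  Mass loss = 3.616 μm × 8.96 g/cm³ = 32.4 g·m⁻²

D(13) = 32.4 g·m⁻²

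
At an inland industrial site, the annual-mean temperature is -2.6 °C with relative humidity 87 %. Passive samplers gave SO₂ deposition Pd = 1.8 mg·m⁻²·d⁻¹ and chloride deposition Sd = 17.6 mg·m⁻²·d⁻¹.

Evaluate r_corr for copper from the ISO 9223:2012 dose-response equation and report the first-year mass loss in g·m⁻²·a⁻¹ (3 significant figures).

copper: f(T) = +0.126·(T−10) [T≤10 °C] = -1.5876
  SO₂ term: 0.0053·1.8^0.26·exp(0.059·87-1.5876) = 0.214
  Sd branch = 0.01025·Sd^0.27·e^(0.036·RH+0.049·T) = 0.4486 μm/a
  r_corr = 0.214 + 0.4486 = 0.6626 μm/a
Convert to mass loss: 0.6626 μm/a × 8.96 g/cm³ = 5.937 g·m⁻²·a⁻¹

r_corr = 5.94 g·m⁻²·a⁻¹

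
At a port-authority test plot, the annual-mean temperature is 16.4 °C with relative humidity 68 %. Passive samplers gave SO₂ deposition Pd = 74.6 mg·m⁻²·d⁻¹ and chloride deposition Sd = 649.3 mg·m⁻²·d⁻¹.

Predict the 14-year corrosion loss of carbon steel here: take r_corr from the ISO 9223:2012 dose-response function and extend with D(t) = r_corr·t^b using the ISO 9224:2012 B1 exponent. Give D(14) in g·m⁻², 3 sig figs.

carbon steel: temperature factor f = -0.054·(6.4) = -0.3456
  Pd branch = 1.77·Pd^0.52·e^(0.02·RH+f) = 45.96 μm/a
  Sd branch = 0.102·Sd^0.62·e^(0.033·RH+0.04·T) = 102.7 μm/a
  sum: 45.96 + 102.7 → r_corr = 148.7 μm/a
Power-law: D(14) = r_corr · 14^0.523
  D(14) = 148.7 × 14^0.523 = 148.7 × 3.976 = 591.2 μm
  Mass loss = 591.2 μm × 7.85 g/cm³ = 4641 g·m⁻²

D(14) = 4.64e+03 g·m⁻²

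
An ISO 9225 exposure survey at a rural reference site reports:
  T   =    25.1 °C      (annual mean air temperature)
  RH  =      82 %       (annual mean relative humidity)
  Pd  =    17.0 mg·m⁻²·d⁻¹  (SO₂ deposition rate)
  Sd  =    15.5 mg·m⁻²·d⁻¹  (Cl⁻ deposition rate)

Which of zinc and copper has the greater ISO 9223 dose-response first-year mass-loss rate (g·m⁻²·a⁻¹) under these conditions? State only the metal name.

copper

zinc: T>10 °C ⇒ hinge -0.071·(25.1−10) = -1.0721
  Pd branch = 0.0129·Pd^0.44·e^(0.046·RH+f) = 0.6676 μm/a
  Sd branch = 0.0175·Sd^0.57·e^(0.008·RH+0.085·T) = 1.358 μm/a
  r_corr = 0.6676 + 1.358 = 2.026 μm/a
  mass loss = 2.026 μm/a × 7.14 g/cm³ = 14.47 g·m⁻²·a⁻¹
copper: T>10 °C ⇒ hinge -0.080·(25.1−10) = -1.2080
  SO₂ term: 0.0053·17.0^0.26·exp(0.059·82-1.2080) = 0.4175
  Cl⁻ term: 0.01025·15.5^0.27·exp(0.036·82+0.049·25.1) = 1.407
  sum: 0.4175 + 1.407 → r_corr = 1.825 μm/a
  mass loss = 1.825 μm/a × 8.96 g/cm³ = 16.35 g·m⁻²·a⁻¹
Ordering by g·m⁻²·a⁻¹: copper (16.3) > zinc (14.5)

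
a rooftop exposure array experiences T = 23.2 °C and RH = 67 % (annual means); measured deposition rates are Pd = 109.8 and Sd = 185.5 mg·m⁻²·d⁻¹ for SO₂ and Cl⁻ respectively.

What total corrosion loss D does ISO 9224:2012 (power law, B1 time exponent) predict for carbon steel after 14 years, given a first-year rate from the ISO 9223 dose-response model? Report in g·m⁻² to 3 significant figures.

carbon steel: temperature factor f = -0.054·(13.2) = -0.7128
  sulphur-dioxide contribution → 38.15 μm/a
  chloride contribution → 60.01 μm/a
  ⇒ r_corr(carbon steel) = 98.16 μm/a
Long-term exponent b (ISO 9224 Table 2, B1) = 0.523
  D(14) = 98.16 × 14^0.523 = 98.16 × 3.976 = 390.3 μm
  Mass loss = 390.3 μm × 7.85 g/cm³ = 3064 g·m⁻²

D(14) = 3.06e+03 g·m⁻²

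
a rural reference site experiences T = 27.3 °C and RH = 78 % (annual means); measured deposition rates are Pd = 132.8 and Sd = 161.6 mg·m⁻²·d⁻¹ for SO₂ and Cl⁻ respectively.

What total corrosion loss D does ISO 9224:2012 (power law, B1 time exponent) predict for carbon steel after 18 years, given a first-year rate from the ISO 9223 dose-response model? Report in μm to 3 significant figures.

carbon steel: f(T) = -0.054·(T−10) [T>10 °C] = -0.9342
  sulphur-dioxide contribution → 42.06 μm/a
  chloride contribution → 93.32 μm/a
  total first-year rate 135.4 μm/a
Power-law: D(18) = r_corr · 18^0.523
  D(18) = 135.4 × 18^0.523 = 135.4 × 4.534 = 613.8 μm

D(18) = 614 μm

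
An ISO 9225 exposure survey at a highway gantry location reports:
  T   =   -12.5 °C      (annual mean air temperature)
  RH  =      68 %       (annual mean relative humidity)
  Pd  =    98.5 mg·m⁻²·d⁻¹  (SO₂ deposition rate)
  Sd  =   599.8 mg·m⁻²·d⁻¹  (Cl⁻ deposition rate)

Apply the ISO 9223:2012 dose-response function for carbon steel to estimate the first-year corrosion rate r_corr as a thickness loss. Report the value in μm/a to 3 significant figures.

r_corr = 33.4 μm/a

carbon steel: T≤10 °C ⇒ hinge +0.150·(-12.5−10) = -3.3750
  sulphur-dioxide contribution → 2.567 μm/a
  chloride contribution → 30.79 μm/a
  ⇒ r_corr(carbon steel) = 33.35 μm/a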